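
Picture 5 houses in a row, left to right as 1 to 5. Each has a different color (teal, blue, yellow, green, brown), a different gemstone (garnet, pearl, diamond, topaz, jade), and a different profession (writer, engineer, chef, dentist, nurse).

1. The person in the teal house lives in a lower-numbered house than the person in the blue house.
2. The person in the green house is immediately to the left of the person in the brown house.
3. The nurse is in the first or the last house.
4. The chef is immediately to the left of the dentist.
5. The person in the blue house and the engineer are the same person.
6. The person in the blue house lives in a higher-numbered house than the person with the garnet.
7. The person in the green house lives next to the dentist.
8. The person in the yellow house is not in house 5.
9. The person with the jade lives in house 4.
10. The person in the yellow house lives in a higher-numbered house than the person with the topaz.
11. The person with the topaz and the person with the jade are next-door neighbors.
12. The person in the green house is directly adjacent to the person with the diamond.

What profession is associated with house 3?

Clue 9 places the person with the jade in house 4.
Clue 11 places the person with the topaz in house 3.
From clue 10, the person in the yellow house must be in house 4.
House 5's color must be blue (nothing else left).
House 5 gemstone: only pearl fits.
From clue 5, the engineer must be in house 5.
House 1's profession must be nurse (nothing else left).
So house 4 gets writer for profession.
Clue 4 places the dentist in house 3.
The person in the green house is in house 2 (clue 7).
Clue 12: the person with the diamond is in house 1.
That leaves teal as the color for house 1.
So house 3 gets brown for color.
The only gemstone still possible for house 2 is garnet.
The only profession still possible for house 2 is chef.
So: house 1 = teal/diamond/nurse, house 2 = green/garnet/chef, house 3 = brown/topaz/dentist, house 4 = yellow/jade/writer, house 5 = blue/pearl/engineer.

dentist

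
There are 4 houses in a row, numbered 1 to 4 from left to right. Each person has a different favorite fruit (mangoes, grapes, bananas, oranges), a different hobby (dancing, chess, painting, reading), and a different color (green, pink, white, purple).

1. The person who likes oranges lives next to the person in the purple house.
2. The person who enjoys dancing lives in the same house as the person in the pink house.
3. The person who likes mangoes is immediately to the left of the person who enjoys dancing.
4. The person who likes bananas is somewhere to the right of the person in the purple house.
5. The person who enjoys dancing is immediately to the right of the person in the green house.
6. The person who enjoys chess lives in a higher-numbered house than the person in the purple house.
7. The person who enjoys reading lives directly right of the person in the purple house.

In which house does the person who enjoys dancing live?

The only hobby still possible for house 1 is painting.
The person who likes bananas is narrowed to house 2 or 3 or 4; consider each.
Placing it in house 2 and house 3 leads to a contradiction, so it's in house 4.
The person who likes grapes is narrowed to house 1 or 2 or 3; consider each.
Placing it in house 2 and house 3 leads to a contradiction, so it's in house 1.
The person who likes mangoes is narrowed to house 2 or 3; consider each.
Placing it in house 2 leads to a contradiction, so it's in house 3.
Clue 3 places the person who enjoys dancing in house 4.
The person in the green house is in house 3 (clue 5).
That leaves oranges as the favorite fruit for house 2.
House 4 color: only pink fits.
By clue 1, the person in the purple house is in house 1.
The person who enjoys reading is in house 2 (clue 7).
The only hobby still possible for house 3 is chess.
So house 2 gets white for color.
So: house 1 = grapes/painting/purple, house 2 = oranges/reading/white, house 3 = mangoes/chess/green, house 4 = bananas/dancing/pink.

4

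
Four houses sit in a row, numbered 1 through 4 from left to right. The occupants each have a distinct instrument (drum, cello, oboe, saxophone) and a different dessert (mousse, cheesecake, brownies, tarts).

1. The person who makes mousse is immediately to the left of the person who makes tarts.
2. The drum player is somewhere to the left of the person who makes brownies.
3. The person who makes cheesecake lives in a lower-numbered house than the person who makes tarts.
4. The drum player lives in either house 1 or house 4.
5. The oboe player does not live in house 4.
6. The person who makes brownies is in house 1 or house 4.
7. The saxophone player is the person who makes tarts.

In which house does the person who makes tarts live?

Clue 4: the drum player is in house 1.
The person who makes brownies is in house 4 (clue 6).
So house 4 gets cello for instrument.
So house 3 gets tarts for dessert.
From clue 1, the person who makes mousse must be in house 2.
By clue 7, the saxophone player is in house 3.
The only instrument still possible for house 2 is oboe.
That leaves cheesecake as the dessert for house 1.
So: house 1 = drum/cheesecake, house 2 = oboe/mousse, house 3 = saxophone/tarts, house 4 = cello/brownies.

3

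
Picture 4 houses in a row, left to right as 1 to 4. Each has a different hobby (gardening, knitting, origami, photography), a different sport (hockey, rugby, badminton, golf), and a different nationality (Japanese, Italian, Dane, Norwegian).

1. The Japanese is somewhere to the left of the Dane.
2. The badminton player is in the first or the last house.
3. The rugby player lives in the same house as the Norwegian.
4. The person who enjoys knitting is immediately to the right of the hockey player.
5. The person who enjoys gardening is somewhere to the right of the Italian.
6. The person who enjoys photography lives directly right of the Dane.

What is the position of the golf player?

3

So house 1 gets origami for hobby.
House 4 nationality: only Norwegian fits.
Clue 3 places the rugby player in house 4.
House 1's sport must be badminton (nothing else left).
House 2 hobby: only gardening fits.
Clue 5: the Italian is in house 1.
So house 3 gets Dane for nationality.
From clue 6, the person who enjoys photography must be in house 4.
That leaves knitting as the hobby for house 3.
House 2's nationality must be Japanese (nothing else left).
Clue 4: the hockey player is in house 2.
The only sport still possible for house 3 is golf.
So: house 1 = origami/badminton/Italian, house 2 = gardening/hockey/Japanese, house 3 = knitting/golf/Dane, house 4 = photography/rugby/Norwegian.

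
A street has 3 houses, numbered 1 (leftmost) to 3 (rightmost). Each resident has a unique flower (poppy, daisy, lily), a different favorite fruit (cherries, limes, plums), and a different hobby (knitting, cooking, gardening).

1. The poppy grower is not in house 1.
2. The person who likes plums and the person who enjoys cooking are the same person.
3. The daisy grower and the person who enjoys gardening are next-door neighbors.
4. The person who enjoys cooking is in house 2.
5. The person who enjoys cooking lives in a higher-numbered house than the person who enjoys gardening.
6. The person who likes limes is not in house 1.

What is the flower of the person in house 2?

daisy

Clue 4 places the person who enjoys cooking in house 2.
Clue 5 places the person who enjoys gardening in house 1.
The only hobby still possible for house 3 is knitting.
Clue 2 places the person who likes plums in house 2.
Clue 3: the daisy grower is in house 2.
The only flower still possible for house 1 is lily.
The only flower still possible for house 3 is poppy.
House 1's favorite fruit must be cherries (nothing else left).
House 3's favorite fruit must be limes (nothing else left).
So: house 1 = lily/cherries/gardening, house 2 = daisy/plums/cooking, house 3 = poppy/limes/knitting.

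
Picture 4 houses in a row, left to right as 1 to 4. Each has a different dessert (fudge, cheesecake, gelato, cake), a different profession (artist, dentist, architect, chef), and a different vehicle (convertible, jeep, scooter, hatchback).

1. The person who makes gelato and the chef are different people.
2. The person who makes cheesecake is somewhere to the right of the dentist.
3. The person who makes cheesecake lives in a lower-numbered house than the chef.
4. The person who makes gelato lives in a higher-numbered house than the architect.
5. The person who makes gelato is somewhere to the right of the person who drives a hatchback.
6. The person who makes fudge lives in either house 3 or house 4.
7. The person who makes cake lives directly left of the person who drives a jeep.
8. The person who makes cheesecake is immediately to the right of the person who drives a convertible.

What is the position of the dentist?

1

The only dessert still possible for house 1 is cake.
By clue 7, the person who drives a jeep is in house 2.
House 4's vehicle must be scooter (nothing else left).
By clue 8, the person who makes cheesecake is in house 2.
House 1 vehicle: only convertible fits.
House 3's vehicle must be hatchback (nothing else left).
Clue 2: the dentist is in house 1.
The person who makes gelato is in house 4 (clue 5).
House 3's dessert must be fudge (nothing else left).
By clue 1, the chef is in house 3.
House 4 profession: only artist fits.
So house 2 gets architect for profession.
So: house 1 = cake/dentist/convertible, house 2 = cheesecake/architect/jeep, house 3 = fudge/chef/hatchback, house 4 = gelato/artist/scooter.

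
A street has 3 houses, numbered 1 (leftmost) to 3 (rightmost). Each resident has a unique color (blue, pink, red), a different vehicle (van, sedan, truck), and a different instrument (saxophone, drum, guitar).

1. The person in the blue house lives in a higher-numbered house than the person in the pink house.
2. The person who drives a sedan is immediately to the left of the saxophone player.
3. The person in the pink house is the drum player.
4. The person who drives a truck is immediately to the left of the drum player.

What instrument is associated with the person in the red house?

guitar

Clue 4 places the person who drives a truck in house 1.
From clue 4, the drum player must be in house 2.
House 3 vehicle: only van fits.
House 1 instrument: only guitar fits.
House 3 instrument: only saxophone fits.
By clue 3, the person in the pink house is in house 2.
House 1's color must be red (nothing else left).
The only color still possible for house 3 is blue.
The only vehicle still possible for house 2 is sedan.
So: house 1 = red/truck/guitar, house 2 = pink/sedan/drum, house 3 = blue/van/saxophone.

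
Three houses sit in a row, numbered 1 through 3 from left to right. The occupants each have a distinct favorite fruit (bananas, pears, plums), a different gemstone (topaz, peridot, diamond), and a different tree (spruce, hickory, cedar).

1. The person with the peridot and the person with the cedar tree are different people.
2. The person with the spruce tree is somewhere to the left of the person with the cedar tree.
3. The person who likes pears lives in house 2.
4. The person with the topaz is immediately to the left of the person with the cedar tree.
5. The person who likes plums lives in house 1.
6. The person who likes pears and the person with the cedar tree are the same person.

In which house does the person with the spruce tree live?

The person who likes pears is in house 2 (clue 3).
Clue 5: the person who likes plums is in house 1.
Clue 6 places the person with the cedar tree in house 2.
So house 3 gets bananas for favorite fruit.
House 3 tree: only hickory fits.
Clue 4: the person with the topaz is in house 1.
House 2 gemstone: only diamond fits.
That leaves peridot as the gemstone for house 3.
So house 1 gets spruce for tree.
So: house 1 = plums/topaz/spruce, house 2 = pears/diamond/cedar, house 3 = bananas/peridot/hickory.

1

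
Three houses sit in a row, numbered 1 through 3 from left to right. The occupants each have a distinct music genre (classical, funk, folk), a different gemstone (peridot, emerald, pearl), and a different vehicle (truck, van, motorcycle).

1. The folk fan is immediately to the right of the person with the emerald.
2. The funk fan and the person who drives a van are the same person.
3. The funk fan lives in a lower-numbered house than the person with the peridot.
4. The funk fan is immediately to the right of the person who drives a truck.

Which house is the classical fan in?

The funk fan is in house 2 (clue 4).
From clue 4, the person who drives a truck must be in house 1.
House 1's music genre must be classical (nothing else left).
The only music genre still possible for house 3 is folk.
By clue 1, the person with the emerald is in house 2.
Clue 2: the person who drives a van is in house 2.
The person with the peridot is in house 3 (clue 3).
House 1's gemstone must be pearl (nothing else left).
That leaves motorcycle as the vehicle for house 3.
So: house 1 = classical/pearl/truck, house 2 = funk/emerald/van, house 3 = folk/peridot/motorcycle.

1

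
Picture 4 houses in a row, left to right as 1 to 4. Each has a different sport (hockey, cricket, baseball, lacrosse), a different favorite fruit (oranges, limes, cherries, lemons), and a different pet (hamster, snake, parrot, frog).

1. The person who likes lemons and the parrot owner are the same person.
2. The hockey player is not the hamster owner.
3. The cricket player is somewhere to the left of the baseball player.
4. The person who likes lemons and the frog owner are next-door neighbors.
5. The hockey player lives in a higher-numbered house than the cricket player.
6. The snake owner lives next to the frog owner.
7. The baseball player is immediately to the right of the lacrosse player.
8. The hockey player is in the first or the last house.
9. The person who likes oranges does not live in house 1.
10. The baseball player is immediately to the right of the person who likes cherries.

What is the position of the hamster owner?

1

Clue 8 places the hockey player in house 4.
That leaves baseball as the sport for house 3.
Clue 7 places the lacrosse player in house 2.
The person who likes cherries is in house 2 (clue 10).
House 1 sport: only cricket fits.
The person who likes oranges is narrowed to house 3 or 4; consider each.
Placing it in house 4 leads to a contradiction, so it's in house 3.
The person who likes lemons is narrowed to house 1 or 4; consider each.
Placing it in house 1 leads to a contradiction, so it's in house 4.
Clue 1: the parrot owner is in house 4.
By clue 4, the frog owner is in house 3.
The only favorite fruit still possible for house 1 is limes.
That leaves hamster as the pet for house 1.
That leaves snake as the pet for house 2.
So: house 1 = cricket/limes/hamster, house 2 = lacrosse/cherries/snake, house 3 = baseball/oranges/frog, house 4 = hockey/lemons/parrot.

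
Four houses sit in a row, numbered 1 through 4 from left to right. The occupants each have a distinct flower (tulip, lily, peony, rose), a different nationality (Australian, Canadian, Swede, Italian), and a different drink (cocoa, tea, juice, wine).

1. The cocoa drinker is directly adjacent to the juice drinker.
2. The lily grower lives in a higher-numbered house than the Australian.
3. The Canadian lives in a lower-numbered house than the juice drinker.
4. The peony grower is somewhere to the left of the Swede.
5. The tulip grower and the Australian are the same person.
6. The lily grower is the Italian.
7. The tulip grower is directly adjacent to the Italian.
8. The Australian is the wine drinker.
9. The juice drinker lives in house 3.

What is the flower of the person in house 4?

rose

Clue 9 places the juice drinker in house 3.
The only nationality still possible for house 4 is Swede.
The only flower still possible for house 4 is rose.
So house 3 gets Italian for nationality.
The lily grower is in house 3 (clue 6).
Clue 7: the tulip grower is in house 2.
So house 1 gets peony for flower.
By clue 5, the Australian is in house 2.
Clue 8: the wine drinker is in house 2.
That leaves Canadian as the nationality for house 1.
House 1's drink must be tea (nothing else left).
So house 4 gets cocoa for drink.
So: house 1 = peony/Canadian/tea, house 2 = tulip/Australian/wine, house 3 = lily/Italian/juice, house 4 = rose/Swede/cocoa.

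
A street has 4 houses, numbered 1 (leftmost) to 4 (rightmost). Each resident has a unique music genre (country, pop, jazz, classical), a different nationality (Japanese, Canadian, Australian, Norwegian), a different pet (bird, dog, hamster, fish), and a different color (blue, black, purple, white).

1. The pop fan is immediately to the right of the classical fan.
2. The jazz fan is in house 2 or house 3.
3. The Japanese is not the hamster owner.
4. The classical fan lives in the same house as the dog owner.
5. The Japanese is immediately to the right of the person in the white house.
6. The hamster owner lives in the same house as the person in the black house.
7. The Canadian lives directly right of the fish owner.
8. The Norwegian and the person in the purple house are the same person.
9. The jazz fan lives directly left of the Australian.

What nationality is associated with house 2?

So house 1 gets Norwegian for nationality.
Clue 8: the person in the purple house is in house 1.
House 2 nationality: only Canadian fits.
From clue 7, the fish owner must be in house 1.
The only music genre still possible for house 1 is country.
So house 4 gets pop for music genre.
Clue 1 places the classical fan in house 3.
Clue 4: the dog owner is in house 3.
So house 2 gets jazz for music genre.
Clue 9 places the Australian in house 3.
House 4 nationality: only Japanese fits.
Clue 3 places the hamster owner in house 2.
Clue 5: the person in the white house is in house 3.
The person in the black house is in house 2 (clue 6).
House 4's pet must be bird (nothing else left).
So house 4 gets blue for color.
So: house 1 = country/Norwegian/fish/purple, house 2 = jazz/Canadian/hamster/black, house 3 = classical/Australian/dog/white, house 4 = pop/Japanese/bird/blue.

Canadian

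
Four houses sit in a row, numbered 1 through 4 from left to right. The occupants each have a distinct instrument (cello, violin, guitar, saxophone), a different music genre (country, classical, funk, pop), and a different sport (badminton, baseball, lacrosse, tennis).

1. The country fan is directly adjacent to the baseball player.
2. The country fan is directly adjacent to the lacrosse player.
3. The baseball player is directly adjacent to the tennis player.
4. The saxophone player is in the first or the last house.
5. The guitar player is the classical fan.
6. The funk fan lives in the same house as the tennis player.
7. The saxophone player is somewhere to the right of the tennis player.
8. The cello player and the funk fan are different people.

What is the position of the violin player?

From clue 7, the saxophone player must be in house 4.
The cello player is narrowed to house 1 or 2 or 3; consider each.
Placing it in house 1 and house 2 leads to a contradiction, so it's in house 3.
The guitar player is narrowed to house 1 or 2; consider each.
Placing it in house 1 leads to a contradiction, so it's in house 2.
Clue 5 places the classical fan in house 2.
So house 1 gets violin for instrument.
The only music genre still possible for house 1 is funk.
Clue 6: the tennis player is in house 1.
From clue 3, the baseball player must be in house 2.
From clue 1, the country fan must be in house 3.
Clue 2: the lacrosse player is in house 4.
So house 4 gets pop for music genre.
House 3 sport: only badminton fits.
So: house 1 = violin/funk/tennis, house 2 = guitar/classical/baseball, house 3 = cello/country/badminton, house 4 = saxophone/pop/lacrosse.

1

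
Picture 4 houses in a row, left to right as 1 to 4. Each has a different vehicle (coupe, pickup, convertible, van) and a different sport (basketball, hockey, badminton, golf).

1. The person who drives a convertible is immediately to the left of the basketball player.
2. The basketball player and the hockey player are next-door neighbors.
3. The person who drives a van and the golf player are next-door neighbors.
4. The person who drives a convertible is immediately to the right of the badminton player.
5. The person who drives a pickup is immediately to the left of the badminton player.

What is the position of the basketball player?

4

Clue 5 places the person who drives a pickup in house 1.
The badminton player is in house 2 (clue 5).
Clue 4 places the person who drives a convertible in house 3.
House 1's sport must be golf (nothing else left).
Clue 1 places the basketball player in house 4.
Clue 2: the hockey player is in house 3.
The person who drives a van is in house 2 (clue 3).
The only vehicle still possible for house 4 is coupe.
So: house 1 = pickup/golf, house 2 = van/badminton, house 3 = convertible/hockey, house 4 = coupe/basketball.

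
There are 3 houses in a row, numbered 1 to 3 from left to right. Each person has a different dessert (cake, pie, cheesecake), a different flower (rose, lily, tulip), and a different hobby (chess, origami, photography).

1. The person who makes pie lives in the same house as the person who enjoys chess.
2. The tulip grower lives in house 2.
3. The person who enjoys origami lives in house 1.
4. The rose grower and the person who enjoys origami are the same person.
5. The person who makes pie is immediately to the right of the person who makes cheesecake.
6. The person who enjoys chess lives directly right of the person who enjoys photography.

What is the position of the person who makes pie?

3

Clue 2 places the tulip grower in house 2.
From clue 3, the person who enjoys origami must be in house 1.
The rose grower is in house 1 (clue 4).
That leaves lily as the flower for house 3.
That leaves photography as the hobby for house 2.
House 3's hobby must be chess (nothing else left).
Clue 1: the person who makes pie is in house 3.
Clue 5 places the person who makes cheesecake in house 2.
That leaves cake as the dessert for house 1.
So: house 1 = cake/rose/origami, house 2 = cheesecake/tulip/photography, house 3 = pie/lily/chess.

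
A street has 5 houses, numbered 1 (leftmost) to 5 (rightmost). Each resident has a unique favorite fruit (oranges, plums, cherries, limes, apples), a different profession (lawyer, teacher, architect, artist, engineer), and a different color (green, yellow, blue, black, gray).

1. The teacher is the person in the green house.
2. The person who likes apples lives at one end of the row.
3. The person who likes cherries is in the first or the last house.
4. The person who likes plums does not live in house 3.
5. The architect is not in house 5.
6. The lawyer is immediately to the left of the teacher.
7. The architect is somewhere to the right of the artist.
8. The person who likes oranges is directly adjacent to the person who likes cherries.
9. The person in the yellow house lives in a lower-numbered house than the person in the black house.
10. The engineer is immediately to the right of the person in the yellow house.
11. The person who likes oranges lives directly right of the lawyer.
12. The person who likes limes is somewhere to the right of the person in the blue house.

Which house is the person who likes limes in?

The only favorite fruit still possible for house 3 is limes.
House 5's profession must be engineer (nothing else left).
By clue 10, the person in the yellow house is in house 4.
The teacher is in house 2 (clue 1).
From clue 6, the lawyer must be in house 1.
Clue 9 places the person in the black house in house 5.
Clue 11 places the person who likes oranges in house 2.
House 4's favorite fruit must be plums (nothing else left).
So house 3 gets artist for profession.
House 4 profession: only architect fits.
So house 1 gets blue for color.
The only color still possible for house 2 is green.
The only color still possible for house 3 is gray.
By clue 8, the person who likes cherries is in house 1.
That leaves apples as the favorite fruit for house 5.
So: house 1 = cherries/lawyer/blue, house 2 = oranges/teacher/green, house 3 = limes/artist/gray, house 4 = plums/architect/yellow, house 5 = apples/engineer/black.

3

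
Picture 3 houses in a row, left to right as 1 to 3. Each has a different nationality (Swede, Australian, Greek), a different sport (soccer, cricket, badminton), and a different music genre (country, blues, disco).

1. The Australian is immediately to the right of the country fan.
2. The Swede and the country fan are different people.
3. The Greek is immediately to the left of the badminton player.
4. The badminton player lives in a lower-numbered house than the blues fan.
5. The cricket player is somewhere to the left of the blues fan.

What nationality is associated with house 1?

The badminton player is in house 2 (clue 4).
Clue 4 places the blues fan in house 3.
House 3 sport: only soccer fits.
Clue 3: the Greek is in house 1.
The only sport still possible for house 1 is cricket.
The Australian is narrowed to house 2 or 3; consider each.
Placing it in house 3 leads to a contradiction, so it's in house 2.
Clue 1: the country fan is in house 1.
So house 3 gets Swede for nationality.
That leaves disco as the music genre for house 2.
So: house 1 = Greek/cricket/country, house 2 = Australian/badminton/disco, house 3 = Swede/soccer/blues.

Greek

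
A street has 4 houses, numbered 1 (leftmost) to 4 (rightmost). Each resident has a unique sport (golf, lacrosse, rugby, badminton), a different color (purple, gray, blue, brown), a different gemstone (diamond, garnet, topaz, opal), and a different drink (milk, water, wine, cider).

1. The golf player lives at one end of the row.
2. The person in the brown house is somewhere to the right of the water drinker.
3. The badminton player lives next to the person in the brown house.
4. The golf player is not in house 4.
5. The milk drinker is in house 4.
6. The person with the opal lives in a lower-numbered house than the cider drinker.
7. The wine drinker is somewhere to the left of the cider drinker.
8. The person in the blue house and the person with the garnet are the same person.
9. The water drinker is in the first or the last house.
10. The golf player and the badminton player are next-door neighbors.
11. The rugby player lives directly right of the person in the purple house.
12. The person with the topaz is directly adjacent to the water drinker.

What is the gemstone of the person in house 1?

Clue 4 places the golf player in house 1.
The milk drinker is in house 4 (clue 5).
From clue 9, the water drinker must be in house 1.
By clue 10, the badminton player is in house 2.
Clue 12: the person with the topaz is in house 2.
By clue 3, the person in the brown house is in house 3.
The person with the opal is in house 1 (clue 6).
By clue 7, the wine drinker is in house 2.
The cider drinker is in house 3 (clue 7).
By clue 8, the person in the blue house is in house 4.
From clue 8, the person with the garnet must be in house 4.
By clue 11, the rugby player is in house 3.
House 4 sport: only lacrosse fits.
That leaves gray as the color for house 1.
House 2's color must be purple (nothing else left).
That leaves diamond as the gemstone for house 3.
So: house 1 = golf/gray/opal/water, house 2 = badminton/purple/topaz/wine, house 3 = rugby/brown/diamond/cider, house 4 = lacrosse/blue/garnet/milk.

opal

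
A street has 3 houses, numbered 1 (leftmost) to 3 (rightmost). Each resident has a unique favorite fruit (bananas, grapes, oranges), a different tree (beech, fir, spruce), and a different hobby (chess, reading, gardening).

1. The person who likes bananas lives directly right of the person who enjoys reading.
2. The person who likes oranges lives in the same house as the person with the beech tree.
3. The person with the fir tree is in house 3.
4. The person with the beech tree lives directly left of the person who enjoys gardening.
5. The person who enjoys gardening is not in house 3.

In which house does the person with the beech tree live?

From clue 3, the person with the fir tree must be in house 3.
Clue 5: the person who enjoys gardening is in house 2.
That leaves chess as the hobby for house 3.
Clue 1: the person who likes bananas is in house 2.
Clue 4: the person with the beech tree is in house 1.
House 1's favorite fruit must be oranges (nothing else left).
That leaves grapes as the favorite fruit for house 3.
House 2 tree: only spruce fits.
That leaves reading as the hobby for house 1.
So: house 1 = oranges/beech/reading, house 2 = bananas/spruce/gardening, house 3 = grapes/fir/chess.

1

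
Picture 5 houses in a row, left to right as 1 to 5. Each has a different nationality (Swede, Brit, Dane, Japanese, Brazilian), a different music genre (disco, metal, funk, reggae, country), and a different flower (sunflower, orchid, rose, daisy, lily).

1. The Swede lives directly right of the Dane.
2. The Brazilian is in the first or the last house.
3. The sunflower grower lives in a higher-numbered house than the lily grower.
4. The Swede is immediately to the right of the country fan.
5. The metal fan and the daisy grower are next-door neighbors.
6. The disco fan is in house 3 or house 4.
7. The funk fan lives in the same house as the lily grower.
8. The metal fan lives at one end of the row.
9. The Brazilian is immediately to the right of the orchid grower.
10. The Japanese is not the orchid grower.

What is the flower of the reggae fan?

sunflower

By clue 9, the Brazilian is in house 5.
By clue 9, the orchid grower is in house 4.
Clue 5: the metal fan is in house 1.
From clue 5, the daisy grower must be in house 2.
So house 5 gets reggae for music genre.
The funk fan is in house 3 (clue 7).
Clue 7: the lily grower is in house 3.
So house 2 gets country for music genre.
The only music genre still possible for house 4 is disco.
That leaves rose as the flower for house 1.
That leaves sunflower as the flower for house 5.
Clue 4: the Swede is in house 3.
So house 1 gets Japanese for nationality.
So house 2 gets Dane for nationality.
The only nationality still possible for house 4 is Brit.
So: house 1 = Japanese/metal/rose, house 2 = Dane/country/daisy, house 3 = Swede/funk/lily, house 4 = Brit/disco/orchid, house 5 = Brazilian/reggae/sunflower.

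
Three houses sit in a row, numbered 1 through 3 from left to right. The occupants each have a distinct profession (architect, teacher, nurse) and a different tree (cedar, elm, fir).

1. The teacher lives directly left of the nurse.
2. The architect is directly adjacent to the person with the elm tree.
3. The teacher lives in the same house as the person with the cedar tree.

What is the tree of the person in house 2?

The nurse is narrowed to house 2 or 3; consider each.
Placing it in house 3 leads to a contradiction, so it's in house 2.
By clue 1, the teacher is in house 1.
Clue 3 places the person with the cedar tree in house 1.
House 3 profession: only architect fits.
From clue 2, the person with the elm tree must be in house 2.
That leaves fir as the tree for house 3.
So: house 1 = teacher/cedar, house 2 = nurse/elm, house 3 = architect/fir.

elm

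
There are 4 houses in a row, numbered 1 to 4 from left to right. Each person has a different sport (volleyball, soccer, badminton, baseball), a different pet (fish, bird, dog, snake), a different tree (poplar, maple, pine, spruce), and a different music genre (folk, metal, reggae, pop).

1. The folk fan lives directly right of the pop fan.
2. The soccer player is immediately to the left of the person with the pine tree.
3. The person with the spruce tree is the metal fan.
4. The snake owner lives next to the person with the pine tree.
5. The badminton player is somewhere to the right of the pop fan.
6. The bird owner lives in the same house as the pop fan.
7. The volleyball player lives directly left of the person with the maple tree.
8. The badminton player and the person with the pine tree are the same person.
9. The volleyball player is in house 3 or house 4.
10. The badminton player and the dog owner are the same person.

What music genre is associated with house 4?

reggae

The volleyball player is in house 3 (clue 9).
The person with the maple tree is in house 4 (clue 7).
Clue 8 places the badminton player in house 2.
Clue 8: the person with the pine tree is in house 2.
From clue 10, the dog owner must be in house 2.
That leaves baseball as the sport for house 4.
Clue 5 places the pop fan in house 1.
Clue 6 places the bird owner in house 1.
The only sport still possible for house 1 is soccer.
The only pet still possible for house 3 is snake.
The only pet still possible for house 4 is fish.
From clue 1, the folk fan must be in house 2.
Clue 3 places the person with the spruce tree in house 3.
That leaves poplar as the tree for house 1.
House 3's music genre must be metal (nothing else left).
The only music genre still possible for house 4 is reggae.
So: house 1 = soccer/bird/poplar/pop, house 2 = badminton/dog/pine/folk, house 3 = volleyball/snake/spruce/metal, house 4 = baseball/fish/maple/reggae.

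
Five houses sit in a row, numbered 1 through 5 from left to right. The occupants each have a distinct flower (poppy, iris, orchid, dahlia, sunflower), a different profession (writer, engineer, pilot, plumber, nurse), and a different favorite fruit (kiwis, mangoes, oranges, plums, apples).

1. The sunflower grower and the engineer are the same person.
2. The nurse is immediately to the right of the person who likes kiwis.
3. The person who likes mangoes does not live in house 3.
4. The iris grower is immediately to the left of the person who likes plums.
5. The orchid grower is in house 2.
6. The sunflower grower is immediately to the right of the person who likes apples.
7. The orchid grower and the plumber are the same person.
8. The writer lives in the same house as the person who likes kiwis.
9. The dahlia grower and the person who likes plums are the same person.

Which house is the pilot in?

1

Clue 5: the orchid grower is in house 2.
The plumber is in house 2 (clue 7).
House 1's profession must be pilot (nothing else left).
That leaves poppy as the flower for house 1.
The dahlia grower is narrowed to house 4 or 5; consider each.
Placing it in house 4 leads to a contradiction, so it's in house 5.
By clue 9, the person who likes plums is in house 5.
From clue 4, the iris grower must be in house 4.
The only flower still possible for house 3 is sunflower.
That leaves nurse as the profession for house 5.
The engineer is in house 3 (clue 1).
Clue 2 places the person who likes kiwis in house 4.
Clue 6 places the person who likes apples in house 2.
The writer is in house 4 (clue 8).
The only favorite fruit still possible for house 3 is oranges.
House 1's favorite fruit must be mangoes (nothing else left).
So: house 1 = poppy/pilot/mangoes, house 2 = orchid/plumber/apples, house 3 = sunflower/engineer/oranges, house 4 = iris/writer/kiwis, house 5 = dahlia/nurse/plums.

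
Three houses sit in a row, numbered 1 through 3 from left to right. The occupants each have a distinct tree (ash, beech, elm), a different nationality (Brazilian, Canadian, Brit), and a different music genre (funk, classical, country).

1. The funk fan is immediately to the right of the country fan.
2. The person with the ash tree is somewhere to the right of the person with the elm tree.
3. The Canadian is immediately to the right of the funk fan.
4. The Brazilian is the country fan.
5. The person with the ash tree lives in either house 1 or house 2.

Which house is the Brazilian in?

The Canadian is in house 3 (clue 3).
Clue 3 places the funk fan in house 2.
From clue 5, the person with the ash tree must be in house 2.
That leaves elm as the tree for house 1.
House 3's tree must be beech (nothing else left).
So house 1 gets country for music genre.
House 3 music genre: only classical fits.
The Brazilian is in house 1 (clue 4).
So house 2 gets Brit for nationality.
So: house 1 = elm/Brazilian/country, house 2 = ash/Brit/funk, house 3 = beech/Canadian/classical.

1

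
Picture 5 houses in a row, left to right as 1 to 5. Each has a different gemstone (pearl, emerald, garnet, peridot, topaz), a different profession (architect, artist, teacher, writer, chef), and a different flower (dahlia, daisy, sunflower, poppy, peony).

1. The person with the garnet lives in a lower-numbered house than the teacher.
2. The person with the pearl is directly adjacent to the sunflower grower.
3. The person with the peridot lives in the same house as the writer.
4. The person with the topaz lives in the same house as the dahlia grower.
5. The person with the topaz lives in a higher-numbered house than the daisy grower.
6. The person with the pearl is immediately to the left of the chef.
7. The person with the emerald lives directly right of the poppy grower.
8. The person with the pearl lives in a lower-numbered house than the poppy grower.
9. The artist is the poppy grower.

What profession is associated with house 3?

The person with the emerald is narrowed to house 3 or 4 or 5; consider each.
Placing it in house 3 and house 4 leads to a contradiction, so it's in house 5.
From clue 7, the poppy grower must be in house 4.
The artist is in house 4 (clue 9).
The only gemstone still possible for house 4 is garnet.
House 5 flower: only peony fits.
The teacher is in house 5 (clue 1).
The person with the pearl is narrowed to house 1 or 2; consider each.
Placing it in house 1 leads to a contradiction, so it's in house 2.
From clue 6, the chef must be in house 3.
House 1's gemstone must be peridot (nothing else left).
The only gemstone still possible for house 3 is topaz.
From clue 3, the writer must be in house 1.
The dahlia grower is in house 3 (clue 4).
So house 2 gets architect for profession.
House 1's flower must be sunflower (nothing else left).
House 2 flower: only daisy fits.
So: house 1 = peridot/writer/sunflower, house 2 = pearl/architect/daisy, house 3 = topaz/chef/dahlia, house 4 = garnet/artist/poppy, house 5 = emerald/teacher/peony.

chef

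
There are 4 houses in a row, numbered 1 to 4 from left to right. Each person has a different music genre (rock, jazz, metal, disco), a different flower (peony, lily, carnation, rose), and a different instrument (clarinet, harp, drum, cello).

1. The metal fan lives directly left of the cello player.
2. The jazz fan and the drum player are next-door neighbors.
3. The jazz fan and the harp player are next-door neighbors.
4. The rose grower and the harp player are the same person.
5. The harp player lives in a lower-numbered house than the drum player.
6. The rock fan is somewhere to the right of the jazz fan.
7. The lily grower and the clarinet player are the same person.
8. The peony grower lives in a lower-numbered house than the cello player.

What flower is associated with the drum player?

The jazz fan is narrowed to house 1 or 2 or 3; consider each.
Placing it in house 1 and house 3 leads to a contradiction, so it's in house 2.
By clue 2, the drum player is in house 3.
Clue 5: the harp player is in house 1.
Clue 4 places the rose grower in house 1.
Clue 8 places the cello player in house 4.
House 2 instrument: only clarinet fits.
Clue 1 places the metal fan in house 3.
From clue 7, the lily grower must be in house 2.
That leaves disco as the music genre for house 1.
The only music genre still possible for house 4 is rock.
House 4 flower: only carnation fits.
So house 3 gets peony for flower.
So: house 1 = disco/rose/harp, house 2 = jazz/lily/clarinet, house 3 = metal/peony/drum, house 4 = rock/carnation/cello.

peony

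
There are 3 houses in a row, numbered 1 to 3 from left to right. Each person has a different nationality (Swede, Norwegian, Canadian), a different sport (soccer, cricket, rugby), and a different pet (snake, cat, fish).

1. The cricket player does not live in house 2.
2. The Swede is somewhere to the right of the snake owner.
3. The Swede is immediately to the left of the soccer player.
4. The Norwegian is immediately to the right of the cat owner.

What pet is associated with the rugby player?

The Swede is in house 2 (clue 3).
The soccer player is in house 3 (clue 3).
House 1 nationality: only Canadian fits.
So house 3 gets Norwegian for nationality.
The only sport still possible for house 1 is cricket.
The only sport still possible for house 2 is rugby.
That leaves fish as the pet for house 3.
From clue 2, the snake owner must be in house 1.
By clue 4, the cat owner is in house 2.
So: house 1 = Canadian/cricket/snake, house 2 = Swede/rugby/cat, house 3 = Norwegian/soccer/fish.

cat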